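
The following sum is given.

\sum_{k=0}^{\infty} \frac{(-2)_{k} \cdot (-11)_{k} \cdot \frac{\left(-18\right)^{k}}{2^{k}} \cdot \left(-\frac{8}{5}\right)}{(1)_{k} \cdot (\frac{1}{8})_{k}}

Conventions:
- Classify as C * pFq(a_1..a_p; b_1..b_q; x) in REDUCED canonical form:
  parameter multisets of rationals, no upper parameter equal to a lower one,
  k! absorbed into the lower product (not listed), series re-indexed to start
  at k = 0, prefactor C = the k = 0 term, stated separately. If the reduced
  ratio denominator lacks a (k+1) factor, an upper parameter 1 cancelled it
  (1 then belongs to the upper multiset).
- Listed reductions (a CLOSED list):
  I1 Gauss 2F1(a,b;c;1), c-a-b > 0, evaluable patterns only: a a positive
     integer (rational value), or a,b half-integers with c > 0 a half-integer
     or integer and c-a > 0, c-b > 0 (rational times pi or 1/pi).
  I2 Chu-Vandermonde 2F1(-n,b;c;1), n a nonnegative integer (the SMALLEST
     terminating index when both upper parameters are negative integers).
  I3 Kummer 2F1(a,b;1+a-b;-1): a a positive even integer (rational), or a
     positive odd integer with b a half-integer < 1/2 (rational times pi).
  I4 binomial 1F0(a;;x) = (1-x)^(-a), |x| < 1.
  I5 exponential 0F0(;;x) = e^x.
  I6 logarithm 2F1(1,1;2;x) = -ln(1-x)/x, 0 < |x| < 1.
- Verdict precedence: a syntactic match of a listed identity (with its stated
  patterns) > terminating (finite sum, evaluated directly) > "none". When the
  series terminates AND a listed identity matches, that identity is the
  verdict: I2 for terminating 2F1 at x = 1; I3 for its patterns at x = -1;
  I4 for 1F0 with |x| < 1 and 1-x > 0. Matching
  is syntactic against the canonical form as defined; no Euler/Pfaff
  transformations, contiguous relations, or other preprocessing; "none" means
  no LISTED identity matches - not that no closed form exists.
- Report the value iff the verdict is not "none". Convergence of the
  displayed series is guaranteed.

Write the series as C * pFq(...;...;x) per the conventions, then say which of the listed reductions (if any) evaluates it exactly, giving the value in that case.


x = -9 here; the reduced form reads 2F1, upper {-11, -2}, lower {\frac{1}{8}}, C = -\frac{8}{5}. Verdict: terminating - the sum ends at index 2 because -2 is a negative integer; exact evaluation follows. Value: -\frac{494216}{5}.

The tell: from the first term -\frac{8}{5}: (1)_k (C = -8/5) is k! itself.
Adjacent-term ratio: r(k) = -9 * (k-11) (k-2) / [(k+\frac{1}{8}) (k+1)] - rational in k, leading ratio -9; with t_0 = -\frac{8}{5}, classification follows.


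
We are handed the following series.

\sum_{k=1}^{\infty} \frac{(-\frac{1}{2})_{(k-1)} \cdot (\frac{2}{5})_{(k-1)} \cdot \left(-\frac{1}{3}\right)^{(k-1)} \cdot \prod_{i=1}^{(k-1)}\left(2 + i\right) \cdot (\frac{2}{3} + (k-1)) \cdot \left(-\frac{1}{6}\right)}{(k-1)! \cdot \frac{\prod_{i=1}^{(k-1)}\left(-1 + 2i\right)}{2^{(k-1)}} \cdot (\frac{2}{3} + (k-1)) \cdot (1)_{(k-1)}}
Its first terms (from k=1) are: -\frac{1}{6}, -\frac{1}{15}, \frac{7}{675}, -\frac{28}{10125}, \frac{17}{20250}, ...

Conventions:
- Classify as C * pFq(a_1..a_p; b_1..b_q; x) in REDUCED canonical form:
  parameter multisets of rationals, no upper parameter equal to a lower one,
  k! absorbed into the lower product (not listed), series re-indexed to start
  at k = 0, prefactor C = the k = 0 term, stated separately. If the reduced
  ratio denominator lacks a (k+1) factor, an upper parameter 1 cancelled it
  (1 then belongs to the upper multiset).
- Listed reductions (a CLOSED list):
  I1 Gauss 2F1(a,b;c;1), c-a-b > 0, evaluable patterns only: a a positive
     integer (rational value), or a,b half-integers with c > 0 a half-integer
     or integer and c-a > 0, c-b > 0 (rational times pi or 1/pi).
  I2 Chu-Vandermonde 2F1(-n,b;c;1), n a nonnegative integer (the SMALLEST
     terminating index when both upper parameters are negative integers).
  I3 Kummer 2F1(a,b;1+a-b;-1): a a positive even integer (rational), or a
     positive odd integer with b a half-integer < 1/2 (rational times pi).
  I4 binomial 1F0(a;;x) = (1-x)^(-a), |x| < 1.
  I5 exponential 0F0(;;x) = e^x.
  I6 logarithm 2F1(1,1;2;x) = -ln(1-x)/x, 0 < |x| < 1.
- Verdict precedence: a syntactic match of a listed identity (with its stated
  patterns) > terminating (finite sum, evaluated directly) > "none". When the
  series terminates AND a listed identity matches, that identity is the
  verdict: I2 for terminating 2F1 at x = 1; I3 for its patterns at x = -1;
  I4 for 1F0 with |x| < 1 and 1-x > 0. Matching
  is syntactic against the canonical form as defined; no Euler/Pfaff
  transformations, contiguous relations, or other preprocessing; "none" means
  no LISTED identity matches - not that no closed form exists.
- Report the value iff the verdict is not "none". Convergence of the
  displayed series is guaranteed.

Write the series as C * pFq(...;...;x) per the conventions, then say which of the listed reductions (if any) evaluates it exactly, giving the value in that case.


Prefactor -\frac{1}{6}, argument -\frac{1}{3}: 3F2 with upper {-\frac{1}{2}, \frac{2}{5}, 3} over lower {\frac{1}{2}, 1}. Verdict: none (x = -\frac{1}{3}): each listed identity misses the multisets {-\frac{1}{2}, \frac{2}{5}, 3} ; {\frac{1}{2}, 1}.

The tell: t_0 = -\frac{1}{6} here, and k + 2/3 divides numerator and denominator alike; C = -1/6, x = -1/3 after cancelling.
Term ratio: r(k) = -\frac{1}{3} * (k-\frac{1}{2}) (k+\frac{2}{5}) (k+3) / [(k+\frac{1}{2}) (k+1) (k+1)] - rational in k, leading ratio -\frac{1}{3}; with t_0 = -\frac{1}{6}, classification follows.


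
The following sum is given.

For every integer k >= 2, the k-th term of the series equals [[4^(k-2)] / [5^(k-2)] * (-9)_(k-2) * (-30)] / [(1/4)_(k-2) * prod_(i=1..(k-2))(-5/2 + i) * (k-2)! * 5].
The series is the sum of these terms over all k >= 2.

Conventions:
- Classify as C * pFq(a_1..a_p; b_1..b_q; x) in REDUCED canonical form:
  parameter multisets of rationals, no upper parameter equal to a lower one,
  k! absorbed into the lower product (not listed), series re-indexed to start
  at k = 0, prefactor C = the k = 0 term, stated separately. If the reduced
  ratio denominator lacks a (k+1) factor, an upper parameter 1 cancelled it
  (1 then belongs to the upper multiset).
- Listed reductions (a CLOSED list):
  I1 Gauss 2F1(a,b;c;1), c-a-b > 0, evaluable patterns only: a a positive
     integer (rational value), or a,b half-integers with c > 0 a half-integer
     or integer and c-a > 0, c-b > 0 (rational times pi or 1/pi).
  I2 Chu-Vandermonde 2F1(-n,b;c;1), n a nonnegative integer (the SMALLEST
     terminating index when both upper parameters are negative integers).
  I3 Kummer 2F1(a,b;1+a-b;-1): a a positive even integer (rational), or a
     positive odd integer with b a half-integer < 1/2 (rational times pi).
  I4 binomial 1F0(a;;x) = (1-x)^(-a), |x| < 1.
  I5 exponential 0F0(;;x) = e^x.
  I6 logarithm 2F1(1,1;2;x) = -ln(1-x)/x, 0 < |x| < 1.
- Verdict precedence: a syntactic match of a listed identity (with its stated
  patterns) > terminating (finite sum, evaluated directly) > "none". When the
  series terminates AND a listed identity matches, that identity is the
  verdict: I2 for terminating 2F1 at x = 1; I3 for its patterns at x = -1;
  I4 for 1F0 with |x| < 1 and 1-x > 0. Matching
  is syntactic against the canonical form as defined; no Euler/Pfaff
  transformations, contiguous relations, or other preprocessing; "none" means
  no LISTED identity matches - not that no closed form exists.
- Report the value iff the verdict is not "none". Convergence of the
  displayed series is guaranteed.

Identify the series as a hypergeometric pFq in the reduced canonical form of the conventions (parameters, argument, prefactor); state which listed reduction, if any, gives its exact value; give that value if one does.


x = 4/5 here; the reduced form reads 1F2, upper {-9}, lower {-3/2, 1/4}, C = -6. Verdict: terminating - no listed pattern fits, but -9 in the upper list cuts the series at k = 9; direct evaluation. Its exact value is 58503740516039078067454/1318784741444091796875.

Key observation: with t_0 = -6, the lower running product (prefactor -6) is a rising factorial.
Ratio: r(k) = (4/5) * (k-9) / [(k-3/2) (k+1/4) (k+1)] - rational; roots negated = parameters, x = (4/5), C = -6.


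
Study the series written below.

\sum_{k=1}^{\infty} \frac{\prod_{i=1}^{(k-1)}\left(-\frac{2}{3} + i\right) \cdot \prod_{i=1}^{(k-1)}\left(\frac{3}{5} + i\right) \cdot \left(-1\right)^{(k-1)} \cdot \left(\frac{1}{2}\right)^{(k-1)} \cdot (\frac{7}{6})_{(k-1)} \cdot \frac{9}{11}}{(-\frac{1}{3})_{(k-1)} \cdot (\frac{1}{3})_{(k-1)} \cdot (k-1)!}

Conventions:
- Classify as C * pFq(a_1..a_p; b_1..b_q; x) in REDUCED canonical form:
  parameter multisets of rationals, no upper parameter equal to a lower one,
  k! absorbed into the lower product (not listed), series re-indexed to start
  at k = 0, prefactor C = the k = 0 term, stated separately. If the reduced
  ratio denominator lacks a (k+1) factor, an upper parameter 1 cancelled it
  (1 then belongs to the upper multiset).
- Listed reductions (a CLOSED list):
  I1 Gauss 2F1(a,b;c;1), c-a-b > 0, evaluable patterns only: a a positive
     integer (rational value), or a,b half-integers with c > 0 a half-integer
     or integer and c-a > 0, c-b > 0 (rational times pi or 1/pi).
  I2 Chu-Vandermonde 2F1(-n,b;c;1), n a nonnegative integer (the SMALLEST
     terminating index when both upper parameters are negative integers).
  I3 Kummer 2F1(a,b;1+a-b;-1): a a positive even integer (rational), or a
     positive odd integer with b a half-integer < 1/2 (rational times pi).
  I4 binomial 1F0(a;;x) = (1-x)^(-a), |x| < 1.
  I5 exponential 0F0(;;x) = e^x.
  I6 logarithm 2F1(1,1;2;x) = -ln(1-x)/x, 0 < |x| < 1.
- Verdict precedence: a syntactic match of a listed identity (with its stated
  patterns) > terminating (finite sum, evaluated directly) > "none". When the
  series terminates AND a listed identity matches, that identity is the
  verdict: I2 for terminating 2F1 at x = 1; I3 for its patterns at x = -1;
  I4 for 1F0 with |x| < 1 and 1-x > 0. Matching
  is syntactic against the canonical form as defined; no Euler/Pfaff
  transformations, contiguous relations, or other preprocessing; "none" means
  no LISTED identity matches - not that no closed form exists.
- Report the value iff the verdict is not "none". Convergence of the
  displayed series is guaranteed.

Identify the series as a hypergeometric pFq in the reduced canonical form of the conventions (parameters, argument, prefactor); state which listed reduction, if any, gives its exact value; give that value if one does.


This is \frac{9}{11} * 2F1(\frac{7}{6}, \frac{8}{5}; -\frac{1}{3}; -\frac{1}{2}) in reduced canonical form. Verdict: none - this 2F1 at x = -\frac{1}{2} matches no listed pattern, and upper {\frac{7}{6}, \frac{8}{5}} holds no stopper.

The tell: with t_0 = \frac{9}{11}, the parameter 1/3 appears in both the upper and lower lists and cancels.
Consecutive-term ratio: r(k) = -\frac{1}{2} * (k+\frac{7}{6}) (k+\frac{8}{5}) / [(k-\frac{1}{3}) (k+1)] - poly over poly, x = -\frac{1}{2} from leading terms; C = \frac{9}{11} at k = 0.


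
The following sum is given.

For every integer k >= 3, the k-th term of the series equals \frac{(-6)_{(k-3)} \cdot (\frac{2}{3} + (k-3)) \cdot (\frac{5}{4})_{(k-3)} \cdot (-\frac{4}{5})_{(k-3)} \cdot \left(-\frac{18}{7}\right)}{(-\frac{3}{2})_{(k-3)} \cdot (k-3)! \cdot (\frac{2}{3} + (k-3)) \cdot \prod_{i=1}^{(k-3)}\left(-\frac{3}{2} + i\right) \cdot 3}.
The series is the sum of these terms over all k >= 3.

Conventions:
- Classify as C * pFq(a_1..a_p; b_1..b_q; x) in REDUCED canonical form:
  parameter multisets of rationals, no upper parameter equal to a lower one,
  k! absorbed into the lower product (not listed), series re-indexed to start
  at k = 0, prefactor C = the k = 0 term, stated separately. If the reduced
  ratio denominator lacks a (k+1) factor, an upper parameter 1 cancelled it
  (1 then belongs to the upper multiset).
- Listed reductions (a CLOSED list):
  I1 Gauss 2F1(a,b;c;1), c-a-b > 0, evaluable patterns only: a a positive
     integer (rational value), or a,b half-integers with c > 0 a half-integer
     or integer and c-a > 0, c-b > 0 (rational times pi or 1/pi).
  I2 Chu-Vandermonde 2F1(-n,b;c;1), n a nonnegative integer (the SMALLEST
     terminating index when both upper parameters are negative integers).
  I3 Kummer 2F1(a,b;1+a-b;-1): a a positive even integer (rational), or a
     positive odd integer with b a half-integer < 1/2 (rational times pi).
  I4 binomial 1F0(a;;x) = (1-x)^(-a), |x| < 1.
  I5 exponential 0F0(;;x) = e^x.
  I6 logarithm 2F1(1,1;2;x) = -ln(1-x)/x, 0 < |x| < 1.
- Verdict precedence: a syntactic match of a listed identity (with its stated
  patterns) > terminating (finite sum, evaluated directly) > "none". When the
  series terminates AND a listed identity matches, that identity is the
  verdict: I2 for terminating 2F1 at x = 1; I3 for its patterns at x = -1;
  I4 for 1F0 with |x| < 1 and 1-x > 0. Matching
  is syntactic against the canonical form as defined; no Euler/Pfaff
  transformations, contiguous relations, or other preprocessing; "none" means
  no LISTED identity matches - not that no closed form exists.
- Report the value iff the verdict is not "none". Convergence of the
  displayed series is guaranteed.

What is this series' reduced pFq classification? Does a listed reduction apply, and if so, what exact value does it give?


Prefactor -\frac{6}{7}, argument 1: 3F2 with upper {-6, -\frac{4}{5}, \frac{5}{4}} over lower {-\frac{3}{2}, -\frac{1}{2}}. Verdict: terminating - upper -6 stops the sum at k = 6; the 7 terms are added exactly. Exact value: -\frac{305646}{109375}.

Key step: t_0 = -\frac{6}{7} here, and the factor k + 2/3 cancels (top and bottom), leaving C = -6/7, x = 1.
Consecutive-term ratio: r(k) = 1 * (k-6) (k-\frac{4}{5}) (k+\frac{5}{4}) / [(k-\frac{3}{2}) (k-\frac{1}{2}) (k+1)] - poly over poly, x = 1 from leading terms; C = -\frac{6}{7} at k = 0.


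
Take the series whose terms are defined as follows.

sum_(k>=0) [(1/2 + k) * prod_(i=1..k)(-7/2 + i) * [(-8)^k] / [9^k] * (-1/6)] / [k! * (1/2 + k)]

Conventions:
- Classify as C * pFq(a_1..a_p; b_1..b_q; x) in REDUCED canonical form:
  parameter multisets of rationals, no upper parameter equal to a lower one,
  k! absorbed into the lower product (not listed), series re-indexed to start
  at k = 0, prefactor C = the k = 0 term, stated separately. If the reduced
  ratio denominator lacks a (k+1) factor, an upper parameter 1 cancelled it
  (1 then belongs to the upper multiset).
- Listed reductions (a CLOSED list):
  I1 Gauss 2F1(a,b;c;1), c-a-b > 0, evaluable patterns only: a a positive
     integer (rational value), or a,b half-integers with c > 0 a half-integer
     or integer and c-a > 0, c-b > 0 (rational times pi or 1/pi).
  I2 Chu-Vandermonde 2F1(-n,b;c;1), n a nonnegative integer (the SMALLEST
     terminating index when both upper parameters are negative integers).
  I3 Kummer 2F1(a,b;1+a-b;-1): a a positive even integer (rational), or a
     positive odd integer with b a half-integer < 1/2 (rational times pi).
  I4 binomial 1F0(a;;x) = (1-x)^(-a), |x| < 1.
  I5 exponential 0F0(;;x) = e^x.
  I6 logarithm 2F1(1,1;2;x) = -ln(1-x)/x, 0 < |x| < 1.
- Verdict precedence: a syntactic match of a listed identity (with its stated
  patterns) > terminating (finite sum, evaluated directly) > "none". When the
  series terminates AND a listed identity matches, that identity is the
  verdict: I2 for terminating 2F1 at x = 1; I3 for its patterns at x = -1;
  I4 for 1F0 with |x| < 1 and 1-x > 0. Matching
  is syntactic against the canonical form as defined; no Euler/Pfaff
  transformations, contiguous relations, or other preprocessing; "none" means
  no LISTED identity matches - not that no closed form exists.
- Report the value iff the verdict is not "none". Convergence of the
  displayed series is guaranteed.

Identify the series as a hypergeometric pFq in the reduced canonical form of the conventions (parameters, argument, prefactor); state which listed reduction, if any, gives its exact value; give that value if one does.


With C = -1/6: the canonical form is 1F0(-5/2; -; -8/9). Verdict: the I4 binomial reduction fires (the 1F0 binomial series: exponent 5/2, x = -8/9). Sum: (-1/6) * (17/9)^(5/2).

First insight: with t_0 = -1/6, the two geometric factors (prefactor -1/6) combine into one argument.
Ratio: r(k) = (-8/9) * (k-5/2) / [(k+1)] - rational in k, leading ratio (-8/9); with t_0 = -1/6, classification follows.


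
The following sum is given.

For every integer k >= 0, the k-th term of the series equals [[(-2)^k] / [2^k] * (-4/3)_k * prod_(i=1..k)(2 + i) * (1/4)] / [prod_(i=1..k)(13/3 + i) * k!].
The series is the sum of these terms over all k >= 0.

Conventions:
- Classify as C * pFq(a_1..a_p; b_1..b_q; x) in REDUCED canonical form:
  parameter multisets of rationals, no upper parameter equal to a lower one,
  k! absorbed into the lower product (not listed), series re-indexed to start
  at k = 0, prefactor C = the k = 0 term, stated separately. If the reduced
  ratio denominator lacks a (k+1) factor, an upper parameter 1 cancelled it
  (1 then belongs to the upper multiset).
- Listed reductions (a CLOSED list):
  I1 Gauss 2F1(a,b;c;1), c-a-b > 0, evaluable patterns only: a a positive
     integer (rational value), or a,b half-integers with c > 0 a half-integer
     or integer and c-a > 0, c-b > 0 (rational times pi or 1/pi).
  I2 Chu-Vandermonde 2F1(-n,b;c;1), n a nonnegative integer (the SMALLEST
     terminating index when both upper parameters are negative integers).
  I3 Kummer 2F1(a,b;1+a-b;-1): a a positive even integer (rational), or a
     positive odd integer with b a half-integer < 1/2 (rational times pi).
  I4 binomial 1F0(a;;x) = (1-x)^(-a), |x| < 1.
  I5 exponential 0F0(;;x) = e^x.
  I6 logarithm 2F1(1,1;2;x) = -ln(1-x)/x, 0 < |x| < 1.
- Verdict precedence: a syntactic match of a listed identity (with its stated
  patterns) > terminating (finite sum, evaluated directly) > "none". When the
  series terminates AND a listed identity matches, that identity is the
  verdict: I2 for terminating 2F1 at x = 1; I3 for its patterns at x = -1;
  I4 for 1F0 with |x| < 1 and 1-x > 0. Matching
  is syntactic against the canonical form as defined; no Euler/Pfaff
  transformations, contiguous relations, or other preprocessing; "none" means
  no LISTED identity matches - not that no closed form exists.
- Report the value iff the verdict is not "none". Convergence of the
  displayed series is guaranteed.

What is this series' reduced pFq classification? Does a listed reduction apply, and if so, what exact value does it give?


This is 1/4 * 2F1(-4/3, 3; 16/3; -1) in reduced canonical form. Verdict: none. A 2F1 with upper {-4/3, 3} fits none of I1-I6 at x = -1; the sum runs forever.

Structural cue: from the first term 1/4: the running product (prefactor 1/4) telescopes to a rising factorial.
Step ratio: r(k) = (-1) * (k-4/3) (k+3) / [(k+16/3) (k+1)] - rational in k, leading ratio (-1); with t_0 = 1/4, classification follows.


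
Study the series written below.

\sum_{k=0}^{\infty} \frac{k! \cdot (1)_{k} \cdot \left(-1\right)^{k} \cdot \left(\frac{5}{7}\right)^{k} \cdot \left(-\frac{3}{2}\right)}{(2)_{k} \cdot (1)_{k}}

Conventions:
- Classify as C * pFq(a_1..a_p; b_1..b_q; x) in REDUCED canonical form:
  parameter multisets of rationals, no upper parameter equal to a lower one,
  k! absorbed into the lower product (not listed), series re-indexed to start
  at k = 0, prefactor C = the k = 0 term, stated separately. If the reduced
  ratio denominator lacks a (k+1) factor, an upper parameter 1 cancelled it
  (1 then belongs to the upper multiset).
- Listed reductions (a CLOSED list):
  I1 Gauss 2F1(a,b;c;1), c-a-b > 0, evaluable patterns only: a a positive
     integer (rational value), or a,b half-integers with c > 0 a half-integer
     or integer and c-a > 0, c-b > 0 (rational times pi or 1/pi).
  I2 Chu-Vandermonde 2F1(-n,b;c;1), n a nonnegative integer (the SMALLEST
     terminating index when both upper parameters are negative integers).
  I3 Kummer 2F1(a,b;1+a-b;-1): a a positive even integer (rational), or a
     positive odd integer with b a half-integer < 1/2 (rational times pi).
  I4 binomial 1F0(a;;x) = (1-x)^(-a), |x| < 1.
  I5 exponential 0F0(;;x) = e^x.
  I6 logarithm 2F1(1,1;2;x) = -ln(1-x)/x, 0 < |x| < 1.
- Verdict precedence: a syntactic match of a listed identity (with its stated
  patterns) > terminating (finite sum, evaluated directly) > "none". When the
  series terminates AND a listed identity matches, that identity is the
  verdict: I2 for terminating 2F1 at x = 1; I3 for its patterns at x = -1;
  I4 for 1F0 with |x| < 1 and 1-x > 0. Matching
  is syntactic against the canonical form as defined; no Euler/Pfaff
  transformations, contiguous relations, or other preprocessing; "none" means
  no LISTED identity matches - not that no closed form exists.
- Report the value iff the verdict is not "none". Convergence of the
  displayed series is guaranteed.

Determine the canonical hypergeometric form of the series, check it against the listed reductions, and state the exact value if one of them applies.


Canonical form: C = -\frac{3}{2} times 2F1 with upper {1, 1}, lower {2}, x = -\frac{5}{7}. Verdict: the logarithmic series (I6) fires (the logarithm: parameters (1,1;2), x = -\frac{5}{7}). Its exact value is \left(-\frac{21}{10}\right) \cdot \ln\left(\frac{12}{7}\right).

Key observation: from the first term -\frac{3}{2}: (1)_k (C = -3/2, x = -5/7) is k! itself.
Ratio: r(k) = -\frac{5}{7} * (k+1) (k+1) / [(k+2) (k+1)] - rational in k, leading ratio -\frac{5}{7}; with t_0 = -\frac{3}{2}, classification follows.


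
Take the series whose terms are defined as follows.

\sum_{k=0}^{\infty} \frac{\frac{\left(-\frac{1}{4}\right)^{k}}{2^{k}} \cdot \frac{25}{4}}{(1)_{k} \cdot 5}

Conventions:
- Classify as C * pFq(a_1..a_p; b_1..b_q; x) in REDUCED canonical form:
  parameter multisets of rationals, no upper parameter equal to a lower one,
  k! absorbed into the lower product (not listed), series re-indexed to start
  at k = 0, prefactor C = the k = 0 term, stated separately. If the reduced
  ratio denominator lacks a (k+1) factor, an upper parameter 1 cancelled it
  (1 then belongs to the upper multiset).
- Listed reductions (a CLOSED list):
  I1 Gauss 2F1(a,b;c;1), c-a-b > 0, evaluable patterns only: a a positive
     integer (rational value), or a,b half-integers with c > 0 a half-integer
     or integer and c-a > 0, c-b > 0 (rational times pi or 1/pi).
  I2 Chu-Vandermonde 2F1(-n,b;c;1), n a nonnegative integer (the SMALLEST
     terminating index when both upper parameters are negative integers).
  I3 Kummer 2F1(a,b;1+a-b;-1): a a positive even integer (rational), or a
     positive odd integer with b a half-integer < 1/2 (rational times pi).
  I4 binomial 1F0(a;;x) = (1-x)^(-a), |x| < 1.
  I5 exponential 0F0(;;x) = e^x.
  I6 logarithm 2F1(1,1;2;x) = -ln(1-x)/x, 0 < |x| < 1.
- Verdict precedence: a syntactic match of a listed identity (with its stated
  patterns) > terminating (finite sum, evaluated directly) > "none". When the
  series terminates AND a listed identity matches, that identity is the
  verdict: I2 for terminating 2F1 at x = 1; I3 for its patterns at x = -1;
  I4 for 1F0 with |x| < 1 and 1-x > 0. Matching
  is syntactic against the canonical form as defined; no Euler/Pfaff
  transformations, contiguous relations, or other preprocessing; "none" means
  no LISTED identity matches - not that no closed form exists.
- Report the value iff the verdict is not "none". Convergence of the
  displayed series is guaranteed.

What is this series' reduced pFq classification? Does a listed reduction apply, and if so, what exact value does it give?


The series (x = -\frac{1}{8}) is 0F0: upper {-}, lower {-}, prefactor \frac{5}{4}. Verdict: the exponential series (I5) matches (the 0F0 exponential series at x = -\frac{1}{8}). Exact value: \frac{5}{4} \cdot e^{-\frac{1}{8}}.

First insight: t_0 = \frac{5}{4} here, and the two k-th powers (C = 5/4) combine into one argument.
Term ratio: r(k) = -\frac{1}{8} * 1 / [(k+1)] - rational in k. x = -\frac{1}{8}; t_0 = \frac{5}{4}; negate the roots.


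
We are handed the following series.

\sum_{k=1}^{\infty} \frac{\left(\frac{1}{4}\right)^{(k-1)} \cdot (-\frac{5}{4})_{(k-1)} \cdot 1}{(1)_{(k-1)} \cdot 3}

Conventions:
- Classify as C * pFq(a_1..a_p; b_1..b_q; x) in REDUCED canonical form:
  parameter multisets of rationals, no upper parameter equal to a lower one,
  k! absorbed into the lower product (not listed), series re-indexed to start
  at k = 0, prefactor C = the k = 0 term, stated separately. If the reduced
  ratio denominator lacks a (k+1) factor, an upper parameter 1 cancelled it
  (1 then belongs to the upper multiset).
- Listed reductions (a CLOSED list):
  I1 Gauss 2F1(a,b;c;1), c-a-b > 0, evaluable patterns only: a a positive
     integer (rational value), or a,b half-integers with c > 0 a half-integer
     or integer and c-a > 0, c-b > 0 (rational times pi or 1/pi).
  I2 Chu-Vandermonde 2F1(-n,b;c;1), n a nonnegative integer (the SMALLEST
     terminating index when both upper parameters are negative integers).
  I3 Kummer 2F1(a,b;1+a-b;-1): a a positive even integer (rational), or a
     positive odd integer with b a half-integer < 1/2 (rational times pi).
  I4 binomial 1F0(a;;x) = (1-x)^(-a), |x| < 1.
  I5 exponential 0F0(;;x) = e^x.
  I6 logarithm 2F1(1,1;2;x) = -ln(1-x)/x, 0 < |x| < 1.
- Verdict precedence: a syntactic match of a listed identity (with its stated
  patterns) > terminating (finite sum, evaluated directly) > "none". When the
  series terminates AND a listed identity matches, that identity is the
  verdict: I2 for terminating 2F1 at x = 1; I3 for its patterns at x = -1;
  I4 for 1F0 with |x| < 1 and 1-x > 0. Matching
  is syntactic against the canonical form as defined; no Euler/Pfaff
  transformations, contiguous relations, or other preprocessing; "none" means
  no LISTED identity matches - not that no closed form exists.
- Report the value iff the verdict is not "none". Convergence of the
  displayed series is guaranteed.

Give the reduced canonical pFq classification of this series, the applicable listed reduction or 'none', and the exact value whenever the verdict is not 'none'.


Reduced: x = \frac{1}{4}, 1F0, upper = {-\frac{5}{4}}, lower = {-}, C = \frac{1}{3}. Verdict: binomial (I4) applies (the 1F0 binomial series: exponent 5/4, x = \frac{1}{4}). Value: \frac{1}{3} \cdot \left(\frac{3}{4}\right)^{\frac{5}{4}}.

Structural cue: from the first term \frac{1}{3}: (1)_k (C = 1/3, x = 1/4) is k! itself.
Adjacent-term ratio: r(k) = \frac{1}{4} * (k-\frac{5}{4}) / [(k+1)] - poly over poly, x = \frac{1}{4} from leading terms; C = \frac{1}{3} at k = 0.


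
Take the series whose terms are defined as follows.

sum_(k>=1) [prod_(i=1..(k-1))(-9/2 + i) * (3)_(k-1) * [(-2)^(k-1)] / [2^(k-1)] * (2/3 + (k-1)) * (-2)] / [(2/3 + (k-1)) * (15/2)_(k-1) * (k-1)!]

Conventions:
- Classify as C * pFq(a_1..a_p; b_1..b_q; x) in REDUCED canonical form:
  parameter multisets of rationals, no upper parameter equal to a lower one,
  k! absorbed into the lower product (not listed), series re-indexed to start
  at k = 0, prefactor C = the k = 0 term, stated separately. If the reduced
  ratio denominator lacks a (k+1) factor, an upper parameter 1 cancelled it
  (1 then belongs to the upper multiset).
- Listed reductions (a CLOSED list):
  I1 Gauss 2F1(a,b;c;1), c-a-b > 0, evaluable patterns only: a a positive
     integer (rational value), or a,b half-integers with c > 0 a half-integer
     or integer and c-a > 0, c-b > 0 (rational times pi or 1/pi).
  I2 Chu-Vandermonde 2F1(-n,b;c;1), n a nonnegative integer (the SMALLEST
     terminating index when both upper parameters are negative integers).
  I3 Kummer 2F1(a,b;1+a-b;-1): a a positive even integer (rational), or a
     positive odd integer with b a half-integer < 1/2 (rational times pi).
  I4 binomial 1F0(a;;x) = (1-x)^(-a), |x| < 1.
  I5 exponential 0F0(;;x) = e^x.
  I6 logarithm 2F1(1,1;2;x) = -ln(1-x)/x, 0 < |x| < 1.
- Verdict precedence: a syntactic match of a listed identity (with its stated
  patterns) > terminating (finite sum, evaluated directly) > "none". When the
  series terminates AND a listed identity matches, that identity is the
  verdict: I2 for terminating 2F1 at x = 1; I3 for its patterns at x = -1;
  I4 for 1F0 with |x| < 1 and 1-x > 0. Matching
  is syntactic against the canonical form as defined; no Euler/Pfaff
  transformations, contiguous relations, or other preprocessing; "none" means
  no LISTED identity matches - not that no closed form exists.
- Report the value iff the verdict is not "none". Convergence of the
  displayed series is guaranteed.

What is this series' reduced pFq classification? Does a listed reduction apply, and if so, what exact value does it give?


Prefactor -2, argument -1: 2F1 with upper {-7/2, 3} over lower {15/2}. Verdict (x = -1): Kummer (I3) applies (x = -1; c = 15/2 equals 1+a-b for upper {-7/2, 3}: listed pattern). Value: (-9009/4096) * pi.

Key step: x = (-1) and the factor k + 2/3 cancels (top and bottom), leaving prefactor -2.
Consecutive-term ratio: r(k) = (-1) * (k-7/2) (k+3) / [(k+15/2) (k+1)] - rational in k, leading ratio (-1); with t_0 = -2, classification follows.


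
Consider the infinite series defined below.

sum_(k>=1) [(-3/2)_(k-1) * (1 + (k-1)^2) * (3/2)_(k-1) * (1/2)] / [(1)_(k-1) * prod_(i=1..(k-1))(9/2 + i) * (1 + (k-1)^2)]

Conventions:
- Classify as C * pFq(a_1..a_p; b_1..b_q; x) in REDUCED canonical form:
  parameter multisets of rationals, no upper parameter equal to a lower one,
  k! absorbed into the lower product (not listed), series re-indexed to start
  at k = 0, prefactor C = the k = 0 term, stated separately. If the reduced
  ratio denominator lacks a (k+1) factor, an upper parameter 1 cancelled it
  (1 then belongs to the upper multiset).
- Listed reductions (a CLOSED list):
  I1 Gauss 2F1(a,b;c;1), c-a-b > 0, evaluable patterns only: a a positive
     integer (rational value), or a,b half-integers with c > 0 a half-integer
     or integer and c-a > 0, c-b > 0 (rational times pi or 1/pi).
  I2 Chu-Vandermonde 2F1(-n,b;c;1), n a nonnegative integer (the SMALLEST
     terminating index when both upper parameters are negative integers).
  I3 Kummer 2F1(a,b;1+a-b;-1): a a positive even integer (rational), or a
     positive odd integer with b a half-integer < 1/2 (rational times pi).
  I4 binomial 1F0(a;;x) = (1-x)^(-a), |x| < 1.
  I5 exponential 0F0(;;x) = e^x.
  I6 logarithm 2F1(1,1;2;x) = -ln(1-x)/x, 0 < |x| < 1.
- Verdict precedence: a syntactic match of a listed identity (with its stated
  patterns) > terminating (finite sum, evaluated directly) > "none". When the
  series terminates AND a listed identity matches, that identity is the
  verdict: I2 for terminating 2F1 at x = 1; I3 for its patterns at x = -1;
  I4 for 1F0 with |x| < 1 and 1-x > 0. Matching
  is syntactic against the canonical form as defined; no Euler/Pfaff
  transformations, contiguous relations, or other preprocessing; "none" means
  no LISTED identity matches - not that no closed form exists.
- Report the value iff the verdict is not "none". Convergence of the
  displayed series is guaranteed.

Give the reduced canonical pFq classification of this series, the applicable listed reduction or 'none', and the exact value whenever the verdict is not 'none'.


Classification (C = 1/2): 2F1 with upper {-3/2, 3/2}, lower {11/2}, argument x = 1. Verdict: Gauss (I1, half-integer pattern) applies (x = 1; upper {-3/2, 3/2} half-integers, c = 11/2 in the evaluable pattern). Sum: (6615/65536) * pi.

Key step: x = 1 and (1)_k (C = 1/2) is k! itself.
Adjacent-term ratio: r(k) = 1 * (k-3/2) (k+3/2) / [(k+11/2) (k+1)] - rational in k, leading ratio 1; with t_0 = 1/2, classification follows.


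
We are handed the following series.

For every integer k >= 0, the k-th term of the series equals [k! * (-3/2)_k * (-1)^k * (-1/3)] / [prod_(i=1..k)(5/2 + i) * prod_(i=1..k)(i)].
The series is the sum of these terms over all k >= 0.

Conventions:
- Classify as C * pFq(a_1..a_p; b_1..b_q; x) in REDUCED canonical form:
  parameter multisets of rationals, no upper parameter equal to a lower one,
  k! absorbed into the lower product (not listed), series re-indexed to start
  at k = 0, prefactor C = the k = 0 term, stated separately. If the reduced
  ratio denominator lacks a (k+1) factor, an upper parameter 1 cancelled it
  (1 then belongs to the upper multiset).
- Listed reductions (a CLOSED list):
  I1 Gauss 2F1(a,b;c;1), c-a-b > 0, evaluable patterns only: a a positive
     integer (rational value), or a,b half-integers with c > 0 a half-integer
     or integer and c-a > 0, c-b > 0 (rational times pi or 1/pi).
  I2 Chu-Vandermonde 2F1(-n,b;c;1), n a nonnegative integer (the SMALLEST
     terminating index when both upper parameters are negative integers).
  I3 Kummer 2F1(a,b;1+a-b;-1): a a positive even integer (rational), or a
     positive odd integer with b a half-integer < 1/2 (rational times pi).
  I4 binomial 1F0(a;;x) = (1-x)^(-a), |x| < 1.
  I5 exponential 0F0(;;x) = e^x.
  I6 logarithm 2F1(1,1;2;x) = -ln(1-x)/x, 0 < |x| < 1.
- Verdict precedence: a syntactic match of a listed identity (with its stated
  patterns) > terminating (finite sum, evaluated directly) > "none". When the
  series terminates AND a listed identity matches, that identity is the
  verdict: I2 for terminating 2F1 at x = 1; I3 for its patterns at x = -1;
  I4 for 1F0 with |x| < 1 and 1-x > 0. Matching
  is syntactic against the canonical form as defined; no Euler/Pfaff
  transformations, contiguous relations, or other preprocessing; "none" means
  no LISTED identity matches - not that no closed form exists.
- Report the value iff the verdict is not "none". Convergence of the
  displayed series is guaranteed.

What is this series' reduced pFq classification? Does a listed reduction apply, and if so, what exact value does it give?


With C = -1/3: the canonical form is 2F1(-3/2, 1; 7/2; -1). Verdict: Kummer's theorem (I3) applies (x = -1; c = 7/2 equals 1+a-b for upper {-3/2, 1}: listed pattern). Hence: (-5/32) * pi.

First insight: t_0 = -1/3 here, and the lower running product (C = -1/3) is a rising factorial.
Term ratio: r(k) = (-1) * (k-3/2) (k+1) / [(k+7/2) (k+1)] - rational; roots negated = parameters, x = (-1), C = -1/3.


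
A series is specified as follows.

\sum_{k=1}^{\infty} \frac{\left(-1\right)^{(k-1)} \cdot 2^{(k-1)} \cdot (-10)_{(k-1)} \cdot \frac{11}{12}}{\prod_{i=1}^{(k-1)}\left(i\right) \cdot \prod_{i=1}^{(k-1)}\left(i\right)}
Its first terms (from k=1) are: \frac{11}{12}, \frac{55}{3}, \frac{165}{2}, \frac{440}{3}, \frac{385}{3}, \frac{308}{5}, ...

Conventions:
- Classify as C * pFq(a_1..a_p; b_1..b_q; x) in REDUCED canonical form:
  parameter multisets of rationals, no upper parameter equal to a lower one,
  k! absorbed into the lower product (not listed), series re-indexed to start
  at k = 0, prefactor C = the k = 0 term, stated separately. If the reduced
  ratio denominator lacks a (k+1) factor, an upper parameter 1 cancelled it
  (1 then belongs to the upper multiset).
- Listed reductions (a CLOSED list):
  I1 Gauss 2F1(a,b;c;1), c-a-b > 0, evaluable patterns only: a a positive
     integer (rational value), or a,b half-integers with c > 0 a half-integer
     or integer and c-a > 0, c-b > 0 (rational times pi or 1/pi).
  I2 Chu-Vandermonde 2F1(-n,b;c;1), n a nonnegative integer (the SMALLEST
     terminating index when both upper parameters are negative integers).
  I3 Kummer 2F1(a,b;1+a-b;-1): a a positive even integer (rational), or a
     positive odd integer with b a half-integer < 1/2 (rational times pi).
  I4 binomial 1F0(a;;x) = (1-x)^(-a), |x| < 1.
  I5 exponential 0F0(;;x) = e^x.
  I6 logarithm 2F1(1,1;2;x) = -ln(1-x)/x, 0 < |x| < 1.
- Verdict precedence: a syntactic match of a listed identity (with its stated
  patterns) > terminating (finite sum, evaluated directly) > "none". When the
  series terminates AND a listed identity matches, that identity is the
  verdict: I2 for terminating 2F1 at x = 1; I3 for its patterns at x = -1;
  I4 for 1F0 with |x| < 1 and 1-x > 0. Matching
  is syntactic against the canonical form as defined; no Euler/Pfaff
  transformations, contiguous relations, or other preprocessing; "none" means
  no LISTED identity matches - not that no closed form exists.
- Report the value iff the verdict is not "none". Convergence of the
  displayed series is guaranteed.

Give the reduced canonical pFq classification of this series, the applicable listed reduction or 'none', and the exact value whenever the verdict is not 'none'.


Key step: from the first term \frac{11}{12}: the (-1)^k factor (prefactor 11/12) folds into the argument's sign.
Term ratio: r(k) = -2 * (k-10) / [(k+1) (k+1)] - rational in k, leading ratio -2; with t_0 = \frac{11}{12}, classification follows.

Prefactor \frac{11}{12}, argument -2: 1F1 with upper {-10} over lower {1}. Verdict: terminating - upper parameter -10 makes this a finite sum (last index 10), evaluated exactly. Hence: \frac{25998643}{56700}.


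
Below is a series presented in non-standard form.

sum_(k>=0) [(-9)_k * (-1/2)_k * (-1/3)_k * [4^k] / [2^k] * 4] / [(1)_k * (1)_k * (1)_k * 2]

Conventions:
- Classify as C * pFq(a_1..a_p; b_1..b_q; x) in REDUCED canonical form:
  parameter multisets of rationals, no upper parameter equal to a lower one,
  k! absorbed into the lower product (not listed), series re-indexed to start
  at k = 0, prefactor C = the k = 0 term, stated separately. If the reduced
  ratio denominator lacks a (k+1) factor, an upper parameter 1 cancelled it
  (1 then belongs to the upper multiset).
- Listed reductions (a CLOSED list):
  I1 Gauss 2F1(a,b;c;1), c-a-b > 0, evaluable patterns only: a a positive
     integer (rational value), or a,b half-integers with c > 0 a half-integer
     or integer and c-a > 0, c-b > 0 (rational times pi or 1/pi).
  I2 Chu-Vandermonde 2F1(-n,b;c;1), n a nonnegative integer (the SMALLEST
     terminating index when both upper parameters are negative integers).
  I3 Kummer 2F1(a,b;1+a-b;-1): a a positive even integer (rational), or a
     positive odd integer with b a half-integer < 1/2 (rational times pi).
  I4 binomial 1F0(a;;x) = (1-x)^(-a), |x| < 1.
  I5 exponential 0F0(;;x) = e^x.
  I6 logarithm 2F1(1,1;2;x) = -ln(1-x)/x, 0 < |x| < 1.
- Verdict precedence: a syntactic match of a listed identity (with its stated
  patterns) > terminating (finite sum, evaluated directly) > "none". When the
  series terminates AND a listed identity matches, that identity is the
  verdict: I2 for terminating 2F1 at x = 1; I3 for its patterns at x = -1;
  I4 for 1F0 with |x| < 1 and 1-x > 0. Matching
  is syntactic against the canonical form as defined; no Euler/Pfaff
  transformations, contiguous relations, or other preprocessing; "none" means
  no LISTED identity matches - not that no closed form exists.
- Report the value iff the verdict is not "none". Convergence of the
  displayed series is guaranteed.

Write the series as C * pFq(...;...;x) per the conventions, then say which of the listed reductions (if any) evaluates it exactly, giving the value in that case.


Prefactor 2, argument 2: 3F2 with upper {-9, -1/2, -1/3} over lower {1, 1}. Verdict: terminating. (-9)_k vanishes past k = 9, leaving a 10-term sum, computed directly. Value: -112217525/51018336.

The tell: t_0 = 2 here, and the two k-th powers (prefactor 2) combine into one argument.
Term ratio: r(k) = 2 * (k-9) (k-1/2) (k-1/3) / [(k+1) (k+1) (k+1)] - poly over poly, x = 2 from leading terms; C = 2 at k = 0.


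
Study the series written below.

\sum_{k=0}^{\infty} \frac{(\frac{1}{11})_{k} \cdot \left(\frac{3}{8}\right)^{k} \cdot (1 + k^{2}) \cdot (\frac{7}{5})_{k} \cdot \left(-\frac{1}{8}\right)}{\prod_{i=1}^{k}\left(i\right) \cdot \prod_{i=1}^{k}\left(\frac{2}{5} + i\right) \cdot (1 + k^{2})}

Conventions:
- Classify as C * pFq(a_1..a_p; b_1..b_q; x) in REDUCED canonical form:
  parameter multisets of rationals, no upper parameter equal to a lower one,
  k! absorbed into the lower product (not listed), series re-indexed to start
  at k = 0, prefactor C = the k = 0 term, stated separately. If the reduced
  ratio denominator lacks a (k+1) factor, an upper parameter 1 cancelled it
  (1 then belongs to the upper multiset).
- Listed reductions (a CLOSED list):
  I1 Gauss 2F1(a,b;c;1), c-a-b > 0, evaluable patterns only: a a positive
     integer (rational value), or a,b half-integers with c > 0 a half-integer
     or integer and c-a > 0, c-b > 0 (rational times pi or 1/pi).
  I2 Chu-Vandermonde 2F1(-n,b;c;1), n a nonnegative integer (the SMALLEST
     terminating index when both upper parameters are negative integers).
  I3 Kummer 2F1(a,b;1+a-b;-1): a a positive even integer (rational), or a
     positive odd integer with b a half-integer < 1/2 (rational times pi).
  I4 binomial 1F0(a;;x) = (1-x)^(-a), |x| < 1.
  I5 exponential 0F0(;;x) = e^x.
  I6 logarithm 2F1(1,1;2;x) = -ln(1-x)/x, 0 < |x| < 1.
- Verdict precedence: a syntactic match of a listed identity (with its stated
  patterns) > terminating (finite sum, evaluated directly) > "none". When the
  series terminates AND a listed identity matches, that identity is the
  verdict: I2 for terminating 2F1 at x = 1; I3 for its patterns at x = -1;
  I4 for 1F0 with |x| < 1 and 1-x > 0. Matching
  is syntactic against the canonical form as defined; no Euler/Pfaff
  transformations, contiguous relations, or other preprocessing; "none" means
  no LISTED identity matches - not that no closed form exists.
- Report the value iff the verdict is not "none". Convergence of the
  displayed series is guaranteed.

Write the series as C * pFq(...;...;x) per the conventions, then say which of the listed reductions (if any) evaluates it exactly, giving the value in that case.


Reduced: x = \frac{3}{8}, 1F0, upper = {\frac{1}{11}}, lower = {-}, C = -\frac{1}{8}. Verdict: binomial (I4) applies (the 1F0 binomial series: exponent -1/11, x = \frac{3}{8}). Sum: \left(-\frac{1}{8}\right) \cdot \left(\frac{5}{8}\right)^{-\frac{1}{11}}.

The tell: t_0 being -\frac{1}{8}, the factor k^2 + 1 cancels (top and bottom), leaving prefactor -1/8.
Ratio: r(k) = \frac{3}{8} * (k+\frac{1}{11}) / [(k+1)] - rational in k, leading ratio \frac{3}{8}; with t_0 = -\frac{1}{8}, classification follows.
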